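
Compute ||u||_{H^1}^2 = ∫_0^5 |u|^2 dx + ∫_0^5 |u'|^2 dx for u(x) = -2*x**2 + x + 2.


||u||_{H^1}^2 = 2225

The H^1 norm (squared) on an interval (0, L) is
  ||u||_{H^1}^2 = ∫_0^L u(x)^2 dx + ∫_0^L u'(x)^2 dx.
Compute u'(x) = 1 - 4*x.
Then u(x)^2 = 4*x**4 - 4*x**3 - 7*x**2 + 4*x + 4 and u'(x)^2 = 16*x**2 - 8*x + 1.
Integrate each monomial from 0 to 5 using ∫_0^5 c·x^n dx = c·5^(n+1)/(n+1):
  ∫_0^5 u(x)^2 dx = ∫_0^5 (4*x^4 - 4*x^3 - 7*x^2 + 4*x + 4) dx. Term by term:
    ∫_0^5 4*x^4 dx = 2500;  ∫_0^5 -4*x^3 dx = -625;  ∫_0^5 -7*x^2 dx = -875/3;
    ∫_0^5 4*x dx = 50;  ∫_0^5 4 dx = 20.
  Sum: 2500 − 625 − 875/3 + 50 + 20 = 4960/3.
  ∫_0^5 u'(x)^2 dx = ∫_0^5 (16*x^2 - 8*x + 1) dx. Term by term:
    ∫_0^5 16*x^2 dx = 2000/3;  ∫_0^5 -8*x dx = -100;  ∫_0^5 1 dx = 5.
  Sum: 2000/3 − 100 + 5 = 1715/3.
Adding: ||u||_{H^1}^2 = 4960/3 + 1715/3 = 2225.


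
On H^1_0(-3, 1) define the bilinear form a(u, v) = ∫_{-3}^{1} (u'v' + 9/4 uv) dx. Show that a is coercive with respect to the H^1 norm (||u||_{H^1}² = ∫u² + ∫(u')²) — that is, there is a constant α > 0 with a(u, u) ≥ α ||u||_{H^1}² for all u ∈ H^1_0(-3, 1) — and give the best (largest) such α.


α = 1

Coercivity of a(·,·) on H^1_0(-3, 1) means a(u, u) ≥ α ||u||_{H^1}² for every u ∈ H^1_0.
The interval has length L = 4, and Poincaré/coercivity depend only on L. Here a(u, u) = ∫(u')² + (9/4)·∫u².
Here c = 9/4 ≥ 1, so a(u,u) = ∫(u')² + c∫u² ≥ ∫(u')² + ∫u² = ||u||_{H^1}², i.e. α = 1 works. No larger α is possible: a(u,u) ≥ α||u||_{H^1}² means (1−α)∫(u')² ≥ (α−c)∫u², and for the modes u_n = sin(nπ(x−x₀)/L) (x₀ the left endpoint) one has ∫u_n²/∫(u_n')² = (L/(nπ))² → 0, so a(u_n,u_n)/||u_n||_{H^1}² → 1. Hence the optimal constant is α = 1.
Therefore α = 1.


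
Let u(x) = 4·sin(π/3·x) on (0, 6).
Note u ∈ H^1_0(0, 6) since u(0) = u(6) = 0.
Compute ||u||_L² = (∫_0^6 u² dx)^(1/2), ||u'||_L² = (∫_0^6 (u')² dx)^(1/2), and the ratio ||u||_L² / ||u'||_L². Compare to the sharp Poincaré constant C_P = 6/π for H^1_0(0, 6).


||u||_L² / ||u'||_L² = 3/π < C_P = 6/π.

u(x) = 4·sin(π/3·x), so u'(x) = 4*π*cos(π*x/3)/3.
Writing u(x) = A·sin(kπx/L) with A = 4 and k = 2, use ∫_0^L sin²(kπx/L) dx = L/2 and ∫_0^L cos²(kπx/L) dx = L/2.
u² = 16·sin²(π/3·x) and (u')² = 16*π^2/9·cos²(π/3·x), and each of sin², cos² integrates to L/2 = 3 over (0, 6).
∫_0^6 u² dx = 48, so ||u||_L² = 4*sqrt(3).
∫_0^6 (u')² dx = 16*π^2/3, so ||u'||_L² = 4*sqrt(3)*π/3.
Ratio ||u||_L² / ||u'||_L² = 3/π.
Sharp Poincaré constant on H^1_0(0, 6) is C_P = L/π = 6/π, achieved by sin(π/6·x).
This is the k = 2 harmonic; the ratio L/(kπ) is strictly less than C_P = L/π, consistent with the sharp inequality ||u||_L² ≤ C_P ||u'||_L².


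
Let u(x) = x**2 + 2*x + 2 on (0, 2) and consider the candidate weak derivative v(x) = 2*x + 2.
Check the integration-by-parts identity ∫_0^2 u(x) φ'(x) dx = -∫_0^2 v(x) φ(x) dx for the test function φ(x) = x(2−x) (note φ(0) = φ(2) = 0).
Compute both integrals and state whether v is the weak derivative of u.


LHS = -16/3, RHS = -16/3. Yes, v = u' weakly.

u(x) = x**2 + 2*x + 2, classical derivative u'(x) = 2*x + 2.
φ(x) = x(2−x), so φ'(x) = 2 - 2*x.
Note φ(0) = φ(2) = 0, so the boundary term u·φ vanishes.
LHS = ∫_0^2 u(x) φ'(x) dx = ∫_0^2 (-2*x^3 - 2*x^2 + 4) dx. Term by term:
  ∫_0^2 -2*x^3 dx = -8;  ∫_0^2 -2*x^2 dx = -16/3;  ∫_0^2 4 dx = 8.
Sum: -8 − 16/3 + 8 = -16/3.
So LHS = -16/3.
∫_0^2 v(x) φ(x) dx = ∫_0^2 (-2*x^3 + 2*x^2 + 4*x) dx. Term by term:
  ∫_0^2 -2*x^3 dx = -8;  ∫_0^2 2*x^2 dx = 16/3;  ∫_0^2 4*x dx = 8.
Sum: -8 + 16/3 + 8 = 16/3.
So RHS = -∫_0^2 v(x) φ(x) dx = -16/3.
LHS = RHS, so the identity holds for this test φ.
Moreover u is smooth here and v(x) = u'(x) = 2*x + 2 pointwise, so the identity holds for every test function. Hence v is the weak derivative of u.


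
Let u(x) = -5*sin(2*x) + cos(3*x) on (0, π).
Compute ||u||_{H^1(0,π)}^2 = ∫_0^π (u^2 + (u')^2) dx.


||u||_{H^1(0,π)}^2 = 80 + 135*π/2

u'(x) = -3*sin(3*x) - 10*cos(2*x).
Expand u² and (u')² and integrate term by term on (0, π), using: for integers n ≥ 1, ∫_0^π sin²(nx) dx = ∫_0^π cos²(nx) dx = π/2; for n ≠ n', ∫_0^π sin(nx)sin(n'x) dx = ∫_0^π cos(nx)cos(n'x) dx = 0; and by product-to-sum, ∫_0^π sin(nx)cos(n'x) dx = ½∫_0^π [sin((n+n')x) + sin((n−n')x)] dx, which is 0 when n+n' is even and 2n/(n²−n'²) when n+n' is odd (it need not vanish on (0, π)).
  u² squared terms: (-5)²·∫sin(2x)² dx = 25·π/2 = 25*π/2;  (1)²·∫cos(3x)² dx = 1·π/2 = π/2.
  u² cross terms: 2·(-5)·(1)·∫sin(2x)·cos(3x) dx = -10·(-4/5) = 8.
  So ∫_0^π u² dx = 25*π/2 + π/2 + 8 = 8 + 13*π.
  (u')² squared terms: (-10)²·∫cos(2x)² dx = 100·π/2 = 50*π;  (-3)²·∫sin(3x)² dx = 9·π/2 = 9*π/2.
  (u')² cross terms: 2·(-10)·(-3)·∫cos(2x)·sin(3x) dx = 60·(6/5) = 72.
  So ∫_0^π (u')² dx = 50*π + 9*π/2 + 72 = 72 + 109*π/2.
||u||_{H^1}^2 = (8 + 13*π) + (72 + 109*π/2) = 80 + 135*π/2.


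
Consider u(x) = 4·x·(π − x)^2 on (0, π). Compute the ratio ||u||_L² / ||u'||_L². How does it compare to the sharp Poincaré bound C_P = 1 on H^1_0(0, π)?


||u||_L² / ||u'||_L² = sqrt(14)*π/14 < C_P = 1.

u(x) = 4·x·(π − x)^2, so u'(x) = 4*(x - π)*(3*x - π).
u(x) = 4·x·(π − x)^2 vanishes at x = 0 and x = π, so u ∈ H^1_0(0, π). Differentiate via the product rule and integrate the resulting polynomials term by term.
  ∫_0^π u² dx = ∫_0^π (16*x^6 - 64*π*x^5 + 96*π^2*x^4 - 64*π^3*x^3 + 16*π^4*x^2) dx. Term by term:
    ∫_0^π 16*x^6 dx = 16*π^7/7;  ∫_0^π -64*π*x^5 dx = -32*π^7/3;  ∫_0^π 96*π^2*x^4 dx = 96*π^7/5;
    ∫_0^π -64*π^3*x^3 dx = -16*π^7;  ∫_0^π 16*π^4*x^2 dx = 16*π^7/3.
  Sum: 16*π^7/7 − 32*π^7/3 + 96*π^7/5 − 16*π^7 + 16*π^7/3 = 16*π^7/105.
  ∫_0^π (u')² dx = ∫_0^π (144*x^4 - 384*π*x^3 + 352*π^2*x^2 - 128*π^3*x + 16*π^4) dx. Term by term:
    ∫_0^π 144*x^4 dx = 144*π^5/5;  ∫_0^π -384*π*x^3 dx = -96*π^5;  ∫_0^π 352*π^2*x^2 dx = 352*π^5/3;
    ∫_0^π -128*π^3*x dx = -64*π^5;  ∫_0^π 16*π^4 dx = 16*π^5.
  Sum: 144*π^5/5 − 96*π^5 + 352*π^5/3 − 64*π^5 + 16*π^5 = 32*π^5/15.
∫_0^π u² dx = 16*π^7/105, so ||u||_L² = 4*sqrt(105)*π^(7/2)/105.
∫_0^π (u')² dx = 32*π^5/15, so ||u'||_L² = 4*sqrt(30)*π^(5/2)/15.
Ratio ||u||_L² / ||u'||_L² = sqrt(14)*π/14.
Sharp Poincaré constant on H^1_0(0, π) is C_P = L/π = 1, achieved by sin(x).
A polynomial bump cannot attain the sharp Poincaré constant (only the first sine eigenfunction does), so the ratio is strictly less than C_P, consistent with ||u||_L² ≤ C_P ||u'||_L².


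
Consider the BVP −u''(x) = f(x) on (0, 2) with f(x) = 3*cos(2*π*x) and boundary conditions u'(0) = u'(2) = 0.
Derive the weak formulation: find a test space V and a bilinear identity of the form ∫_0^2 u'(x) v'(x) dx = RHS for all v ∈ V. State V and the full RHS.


V = H^1(0, 2) (no boundary constraint on v; u is determined up to an additive constant); weak form: ∫_0^2 u'v' dx = ∫_0^2 (3*cos(2*π*x)) v dx for all v ∈ V.

Multiply both sides by a test function v and integrate from 0 to 2:
  ∫_0^2 −u''(x) v(x) dx = ∫_0^2 f(x) v(x) dx.
Integrate the LHS by parts once:
  ∫_0^2 −u'' v dx = −[u'(x) v(x)]_0^2 + ∫_0^2 u'(x) v'(x) dx.
Thus ∫_0^2 u'(x) v'(x) dx = ∫_0^2 f(x) v(x) dx + [u'(x) v(x)]_0^2.
Choose V so that boundary terms are either known or forced to vanish.
u has homogeneous Neumann: u'(0) = u'(2) = 0. So [u' v]_0^2 = 0·v(2) − 0·v(0) = 0 for any v; take V = H^1(0, 2).
Weak formulation: find u (satisfying any essential BC) such that ∫_0^2 u'(x) v'(x) dx = ∫_0^2 f v dx for all v ∈ V (homogeneous Neumann, so boundary terms vanish).
Substituting f(x) = 3*cos(2*π*x), the right-hand side is ∫_0^2 (3*cos(2*π*x)) v dx.
Compatibility check (pure Neumann): taking v ≡ 1 ∈ V gives 0 = ∫_0^2 f dx + (0) − (0), i.e. ∫_0^2 f dx must equal u'(0) − u'(2) = 0. Indeed ∫_0^2 (3*cos(2*π*x)) dx = 0, so the data are compatible. The solution is then unique only up to an additive constant (fix it e.g. by requiring ∫_0^2 u dx = 0).


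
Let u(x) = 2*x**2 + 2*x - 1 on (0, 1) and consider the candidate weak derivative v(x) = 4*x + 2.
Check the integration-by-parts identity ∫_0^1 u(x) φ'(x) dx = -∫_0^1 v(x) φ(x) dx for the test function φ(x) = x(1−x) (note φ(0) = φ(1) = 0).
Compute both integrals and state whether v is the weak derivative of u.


LHS = -2/3, RHS = -2/3. Yes, v = u' weakly.

u(x) = 2*x**2 + 2*x - 1, classical derivative u'(x) = 4*x + 2.
φ(x) = x(1−x), so φ'(x) = 1 - 2*x.
Note φ(0) = φ(1) = 0, so the boundary term u·φ vanishes.
LHS = ∫_0^1 u(x) φ'(x) dx = ∫_0^1 (-4*x^3 - 2*x^2 + 4*x - 1) dx. Term by term:
  ∫_0^1 -4*x^3 dx = -1;  ∫_0^1 -2*x^2 dx = -2/3;  ∫_0^1 4*x dx = 2;
  ∫_0^1 -1 dx = -1.
Sum: -1 − 2/3 + 2 − 1 = -2/3.
So LHS = -2/3.
∫_0^1 v(x) φ(x) dx = ∫_0^1 (-4*x^3 + 2*x^2 + 2*x) dx. Term by term:
  ∫_0^1 -4*x^3 dx = -1;  ∫_0^1 2*x^2 dx = 2/3;  ∫_0^1 2*x dx = 1.
Sum: -1 + 2/3 + 1 = 2/3.
So RHS = -∫_0^1 v(x) φ(x) dx = -2/3.
LHS = RHS, so the identity holds for this test φ.
Moreover u is smooth here and v(x) = u'(x) = 4*x + 2 pointwise, so the identity holds for every test function. Hence v is the weak derivative of u.


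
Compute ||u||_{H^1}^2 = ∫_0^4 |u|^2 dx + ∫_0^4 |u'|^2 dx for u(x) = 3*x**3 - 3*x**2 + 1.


||u||_{H^1}^2 = 149276/7

The H^1 norm (squared) on an interval (0, L) is
  ||u||_{H^1}^2 = ∫_0^L u(x)^2 dx + ∫_0^L u'(x)^2 dx.
Compute u'(x) = 9*x**2 - 6*x.
Then u(x)^2 = 9*x**6 - 18*x**5 + 9*x**4 + 6*x**3 - 6*x**2 + 1 and u'(x)^2 = 81*x**4 - 108*x**3 + 36*x**2.
Integrate each monomial from 0 to 4 using ∫_0^4 c·x^n dx = c·4^(n+1)/(n+1):
  ∫_0^4 u(x)^2 dx = ∫_0^4 (9*x^6 - 18*x^5 + 9*x^4 + 6*x^3 - 6*x^2 + 1) dx. Term by term:
    ∫_0^4 9*x^6 dx = 147456/7;  ∫_0^4 -18*x^5 dx = -12288;  ∫_0^4 9*x^4 dx = 9216/5;
    ∫_0^4 6*x^3 dx = 384;  ∫_0^4 -6*x^2 dx = -128;  ∫_0^4 1 dx = 4.
  Sum: 147456/7 − 12288 + 9216/5 + 384 − 128 + 4 = 380812/35.
  ∫_0^4 u'(x)^2 dx = ∫_0^4 (81*x^4 - 108*x^3 + 36*x^2) dx. Term by term:
    ∫_0^4 81*x^4 dx = 82944/5;  ∫_0^4 -108*x^3 dx = -6912;  ∫_0^4 36*x^2 dx = 768.
  Sum: 82944/5 − 6912 + 768 = 52224/5.
Adding: ||u||_{H^1}^2 = 380812/35 + 52224/5 = 149276/7.


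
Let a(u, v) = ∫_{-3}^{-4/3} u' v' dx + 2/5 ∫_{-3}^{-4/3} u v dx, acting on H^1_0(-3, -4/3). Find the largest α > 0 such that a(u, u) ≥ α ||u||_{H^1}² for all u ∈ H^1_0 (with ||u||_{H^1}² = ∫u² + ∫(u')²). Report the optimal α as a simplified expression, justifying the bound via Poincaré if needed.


α = (10 + 9*π^2)/(25 + 9*π^2)

Coercivity of a(·,·) on H^1_0(-3, -4/3) means a(u, u) ≥ α ||u||_{H^1}² for every u ∈ H^1_0.
The interval has length L = 5/3, and Poincaré/coercivity depend only on L. Here a(u, u) = ∫(u')² + (2/5)·∫u².
Here 0 < c = 2/5 < 1. The condition a(u,u) ≥ α||u||_{H^1}² reads (1−α)∫(u')² ≥ (α−c)∫u². Any admissible α is ≤ 1 (rapidly oscillating u have ∫u²/∫(u')² → 0), and α = 1 would force 0 ≥ (1−c)∫u², impossible since c < 1; so 1−α > 0. By the sharp Poincaré inequality on H^1_0 of an interval of length L, ∫(u')² ≥ (π/L)²∫u² with equality for the first sine mode sin(π(x−x₀)/L) (x₀ the left endpoint), so the inequality holds for all u iff (1−α)(π/L)² ≥ α − c, i.e. α ≤ ((π/L)² + c)/((π/L)² + 1) = (1 + c(L/π)²)/(1 + (L/π)²). With (π/L)² = 9*π^2/25 and c = 2/5, the largest admissible constant is α = ((π/L)² + c)/((π/L)² + 1).
Simplifying, α = (10 + 9*π^2)/(25 + 9*π^2).


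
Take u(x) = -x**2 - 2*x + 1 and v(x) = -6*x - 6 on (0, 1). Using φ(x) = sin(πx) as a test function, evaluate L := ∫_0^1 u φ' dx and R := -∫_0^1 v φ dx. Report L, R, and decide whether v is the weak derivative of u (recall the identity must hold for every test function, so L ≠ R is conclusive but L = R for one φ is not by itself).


LHS = 6/π, RHS = 18/π. No, v is not the weak derivative of u.

u(x) = -x**2 - 2*x + 1, classical derivative u'(x) = -2*x - 2.
φ(x) = sin(πx), so φ'(x) = π*cos(π*x).
Note φ(0) = φ(1) = 0, so the boundary term u·φ vanishes.
LHS = ∫_0^1 u(x) φ'(x) dx = ∫_0^1 (-π*x^2*cos(π*x) - 2*π*x*cos(π*x) + π*cos(π*x)) dx. Term by term:
  ∫_0^1 π*cos(π*x) dx = 0;  ∫_0^1 -π*x^2*cos(π*x) dx = 2/π;  ∫_0^1 -2*π*x*cos(π*x) dx = 4/π.
Sum: 0 + 2/π + 4/π = 6/π.
So LHS = 6/π.
∫_0^1 v(x) φ(x) dx = ∫_0^1 (-6*x*sin(π*x) - 6*sin(π*x)) dx. Term by term:
  ∫_0^1 -6*sin(π*x) dx = -12/π;  ∫_0^1 -6*x*sin(π*x) dx = -6/π.
Sum: -12/π − 6/π = -18/π.
So RHS = -∫_0^1 v(x) φ(x) dx = 18/π.
LHS − RHS = -12/π ≠ 0, so the identity fails.
(For a valid weak derivative the identity must hold for EVERY test function, in particular this one. The failure shows v is NOT the weak derivative of u.)
Correct weak derivative would be u'(x) = -2*x - 2.


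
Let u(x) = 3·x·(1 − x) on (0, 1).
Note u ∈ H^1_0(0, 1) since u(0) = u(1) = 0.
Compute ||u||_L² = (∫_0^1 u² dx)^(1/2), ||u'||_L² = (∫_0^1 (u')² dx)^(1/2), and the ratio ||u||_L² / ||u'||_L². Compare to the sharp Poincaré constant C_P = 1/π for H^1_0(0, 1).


||u||_L² / ||u'||_L² = sqrt(10)/10 < C_P = 1/π.

u(x) = 3·x·(1 − x), so u'(x) = 3 - 6*x.
u(x) = 3·x·(1 − x) vanishes at x = 0 and x = 1, so u ∈ H^1_0(0, 1). Differentiate via the product rule and integrate the resulting polynomials term by term.
  ∫_0^1 u² dx = ∫_0^1 (9*x^4 - 18*x^3 + 9*x^2) dx. Term by term:
    ∫_0^1 9*x^4 dx = 9/5;  ∫_0^1 -18*x^3 dx = -9/2;  ∫_0^1 9*x^2 dx = 3.
  Sum: 9/5 − 9/2 + 3 = 3/10.
  ∫_0^1 (u')² dx = ∫_0^1 (36*x^2 - 36*x + 9) dx. Term by term:
    ∫_0^1 36*x^2 dx = 12;  ∫_0^1 -36*x dx = -18;  ∫_0^1 9 dx = 9.
  Sum: 12 − 18 + 9 = 3.
∫_0^1 u² dx = 3/10, so ||u||_L² = sqrt(30)/10.
∫_0^1 (u')² dx = 3, so ||u'||_L² = sqrt(3).
Ratio ||u||_L² / ||u'||_L² = sqrt(10)/10.
Sharp Poincaré constant on H^1_0(0, 1) is C_P = L/π = 1/π, achieved by sin(π·x).
A polynomial bump cannot attain the sharp Poincaré constant (only the first sine eigenfunction does), so the ratio is strictly less than C_P, consistent with ||u||_L² ≤ C_P ||u'||_L².


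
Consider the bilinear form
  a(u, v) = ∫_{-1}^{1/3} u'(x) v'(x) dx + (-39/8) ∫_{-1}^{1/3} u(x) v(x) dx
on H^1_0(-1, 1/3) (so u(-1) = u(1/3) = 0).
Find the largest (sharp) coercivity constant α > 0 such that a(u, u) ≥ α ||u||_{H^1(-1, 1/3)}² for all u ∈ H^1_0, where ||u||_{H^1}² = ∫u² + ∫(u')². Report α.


α = 3*(-26 + 3*π^2)/(16 + 9*π^2)

Coercivity of a(·,·) on H^1_0(-1, 1/3) means a(u, u) ≥ α ||u||_{H^1}² for every u ∈ H^1_0.
The interval has length L = 4/3, and Poincaré/coercivity depend only on L. Here a(u, u) = ∫(u')² + (-39/8)·∫u².
Here c = -39/8 < 0 with |c| < (π/L)² = 9*π^2/16, so coercivity still holds. The condition a(u,u) ≥ α||u||_{H^1}² reads (1−α)∫(u')² ≥ (α−c)∫u². Any admissible α is ≤ 1 (rapidly oscillating u have ∫u²/∫(u')² → 0), and α = 1 would force 0 ≥ (1−c)∫u², impossible since c < 1; so 1−α > 0. By the sharp Poincaré inequality on H^1_0 of an interval of length L, ∫(u')² ≥ (π/L)²∫u² with equality for the first sine mode sin(π(x−x₀)/L) (x₀ the left endpoint), so the inequality holds for all u iff (1−α)(π/L)² ≥ α − c, i.e. α ≤ ((π/L)² + c)/((π/L)² + 1) = (1 + c(L/π)²)/(1 + (L/π)²). (Direct route, valid since c ≤ 0: Poincaré gives c∫u² ≥ c(L/π)²∫(u')², so a(u,u) ≥ (1 + c(L/π)²)∫(u')², while ||u||_{H^1}² ≤ (1 + (L/π)²)∫(u')²; dividing yields the same α.) With (π/L)² = 9*π^2/16 and c = -39/8, the largest admissible constant is α = ((π/L)² + c)/((π/L)² + 1).
Simplifying, α = 3*(-26 + 3*π^2)/(16 + 9*π^2).


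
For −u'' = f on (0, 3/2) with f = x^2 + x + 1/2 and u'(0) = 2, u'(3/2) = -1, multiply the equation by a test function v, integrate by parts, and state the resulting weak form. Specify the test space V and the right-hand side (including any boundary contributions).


V = H^1(0, 3/2) (v unrestricted at boundary; u is determined up to an additive constant); weak form: ∫_0^3/2 u'v' dx = ∫_0^3/2 (x^2 + x + 1/2) v dx − v(3/2) − 2·v(0) for all v ∈ V.

Multiply both sides by a test function v and integrate from 0 to 3/2:
  ∫_0^3/2 −u''(x) v(x) dx = ∫_0^3/2 f(x) v(x) dx.
Integrate the LHS by parts once:
  ∫_0^3/2 −u'' v dx = −[u'(x) v(x)]_0^3/2 + ∫_0^3/2 u'(x) v'(x) dx.
Thus ∫_0^3/2 u'(x) v'(x) dx = ∫_0^3/2 f(x) v(x) dx + [u'(x) v(x)]_0^3/2.
Choose V so that boundary terms are either known or forced to vanish.
u has inhomogeneous Neumann u'(0) = 2, u'(3/2) = -1. [u' v]_0^3/2 = (-1)·v(3/2) − (2)·v(0) = − v(3/2) − 2·v(0). Take V = H^1(0, 3/2); boundary term becomes part of RHS.
Weak formulation: find u (satisfying any essential BC) such that ∫_0^3/2 u'(x) v'(x) dx = ∫_0^3/2 f v dx − v(3/2) − 2·v(0) for all v ∈ V (Neumann data are natural BCs: they enter the RHS as boundary terms).
Substituting f(x) = x^2 + x + 1/2, the right-hand side is ∫_0^3/2 (x^2 + x + 1/2) v dx − v(3/2) − 2·v(0).
Compatibility check (pure Neumann): taking v ≡ 1 ∈ V gives 0 = ∫_0^3/2 f dx + (-1) − (2), i.e. ∫_0^3/2 f dx must equal u'(0) − u'(3/2) = 3. Indeed ∫_0^3/2 (x^2 + x + 1/2) dx = 3, so the data are compatible. The solution is then unique only up to an additive constant (fix it e.g. by requiring ∫_0^3/2 u dx = 0).


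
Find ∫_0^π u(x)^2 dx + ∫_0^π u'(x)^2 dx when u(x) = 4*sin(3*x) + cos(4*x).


||u||_{H^1(0,π)}^2 = -816/7 + 177*π/2

u'(x) = -4*sin(4*x) + 12*cos(3*x).
Expand u² and (u')² and integrate term by term on (0, π), using: for integers n ≥ 1, ∫_0^π sin²(nx) dx = ∫_0^π cos²(nx) dx = π/2; for n ≠ n', ∫_0^π sin(nx)sin(n'x) dx = ∫_0^π cos(nx)cos(n'x) dx = 0; and by product-to-sum, ∫_0^π sin(nx)cos(n'x) dx = ½∫_0^π [sin((n+n')x) + sin((n−n')x)] dx, which is 0 when n+n' is even and 2n/(n²−n'²) when n+n' is odd (it need not vanish on (0, π)).
  u² squared terms: (4)²·∫sin(3x)² dx = 16·π/2 = 8*π;  (1)²·∫cos(4x)² dx = 1·π/2 = π/2.
  u² cross terms: 2·(4)·(1)·∫sin(3x)·cos(4x) dx = 8·(-6/7) = -48/7.
  So ∫_0^π u² dx = 8*π + π/2 − 48/7 = -48/7 + 17*π/2.
  (u')² squared terms: (-4)²·∫sin(4x)² dx = 16·π/2 = 8*π;  (12)²·∫cos(3x)² dx = 144·π/2 = 72*π.
  (u')² cross terms: 2·(-4)·(12)·∫sin(4x)·cos(3x) dx = -96·(8/7) = -768/7.
  So ∫_0^π (u')² dx = 8*π + 72*π − 768/7 = -768/7 + 80*π.
||u||_{H^1}^2 = (-48/7 + 17*π/2) + (-768/7 + 80*π) = -816/7 + 177*π/2.


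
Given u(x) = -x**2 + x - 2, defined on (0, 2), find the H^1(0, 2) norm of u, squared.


||u||_{H^1}^2 = 82/5

The H^1 norm (squared) on an interval (0, L) is
  ||u||_{H^1}^2 = ∫_0^L u(x)^2 dx + ∫_0^L u'(x)^2 dx.
Compute u'(x) = 1 - 2*x.
Then u(x)^2 = x**4 - 2*x**3 + 5*x**2 - 4*x + 4 and u'(x)^2 = 4*x**2 - 4*x + 1.
Integrate each monomial from 0 to 2 using ∫_0^2 c·x^n dx = c·2^(n+1)/(n+1):
  ∫_0^2 u(x)^2 dx = ∫_0^2 (x^4 - 2*x^3 + 5*x^2 - 4*x + 4) dx. Term by term:
    ∫_0^2 x^4 dx = 32/5;  ∫_0^2 -2*x^3 dx = -8;  ∫_0^2 5*x^2 dx = 40/3;
    ∫_0^2 -4*x dx = -8;  ∫_0^2 4 dx = 8.
  Sum: 32/5 − 8 + 40/3 − 8 + 8 = 176/15.
  ∫_0^2 u'(x)^2 dx = ∫_0^2 (4*x^2 - 4*x + 1) dx. Term by term:
    ∫_0^2 4*x^2 dx = 32/3;  ∫_0^2 -4*x dx = -8;  ∫_0^2 1 dx = 2.
  Sum: 32/3 − 8 + 2 = 14/3.
Adding: ||u||_{H^1}^2 = 176/15 + 14/3 = 82/5.


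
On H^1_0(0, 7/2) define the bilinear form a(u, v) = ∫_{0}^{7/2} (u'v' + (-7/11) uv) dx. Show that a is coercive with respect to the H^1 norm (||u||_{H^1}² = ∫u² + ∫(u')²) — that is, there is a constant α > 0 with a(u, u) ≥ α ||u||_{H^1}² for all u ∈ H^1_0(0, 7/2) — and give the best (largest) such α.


α = (-343 + 44*π^2)/(11*(4*π^2 + 49))

Coercivity of a(·,·) on H^1_0(0, 7/2) means a(u, u) ≥ α ||u||_{H^1}² for every u ∈ H^1_0.
The interval has length L = 7/2, and Poincaré/coercivity depend only on L. Here a(u, u) = ∫(u')² + (-7/11)·∫u².
Here c = -7/11 < 0 with |c| < (π/L)² = 4*π^2/49, so coercivity still holds. The condition a(u,u) ≥ α||u||_{H^1}² reads (1−α)∫(u')² ≥ (α−c)∫u². Any admissible α is ≤ 1 (rapidly oscillating u have ∫u²/∫(u')² → 0), and α = 1 would force 0 ≥ (1−c)∫u², impossible since c < 1; so 1−α > 0. By the sharp Poincaré inequality on H^1_0 of an interval of length L, ∫(u')² ≥ (π/L)²∫u² with equality for the first sine mode sin(π(x−x₀)/L) (x₀ the left endpoint), so the inequality holds for all u iff (1−α)(π/L)² ≥ α − c, i.e. α ≤ ((π/L)² + c)/((π/L)² + 1) = (1 + c(L/π)²)/(1 + (L/π)²). (Direct route, valid since c ≤ 0: Poincaré gives c∫u² ≥ c(L/π)²∫(u')², so a(u,u) ≥ (1 + c(L/π)²)∫(u')², while ||u||_{H^1}² ≤ (1 + (L/π)²)∫(u')²; dividing yields the same α.) With (π/L)² = 4*π^2/49 and c = -7/11, the largest admissible constant is α = ((π/L)² + c)/((π/L)² + 1).
Simplifying, α = (-343 + 44*π^2)/(11*(4*π^2 + 49)).


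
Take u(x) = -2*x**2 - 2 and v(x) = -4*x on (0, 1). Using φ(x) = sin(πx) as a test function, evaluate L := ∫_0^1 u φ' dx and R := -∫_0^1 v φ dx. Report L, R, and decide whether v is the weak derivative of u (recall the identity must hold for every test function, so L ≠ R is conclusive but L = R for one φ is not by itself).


LHS = 4/π, RHS = 4/π. Yes, v = u' weakly.

u(x) = -2*x**2 - 2, classical derivative u'(x) = -4*x.
φ(x) = sin(πx), so φ'(x) = π*cos(π*x).
Note φ(0) = φ(1) = 0, so the boundary term u·φ vanishes.
LHS = ∫_0^1 u(x) φ'(x) dx = ∫_0^1 (-2*π*x^2*cos(π*x) - 2*π*cos(π*x)) dx. Term by term:
  ∫_0^1 -2*π*cos(π*x) dx = 0;  ∫_0^1 -2*π*x^2*cos(π*x) dx = 4/π.
Sum: 0 + 4/π = 4/π.
So LHS = 4/π.
∫_0^1 v(x) φ(x) dx = ∫_0^1 (-4*x*sin(π*x)) dx. Term by term:
  ∫_0^1 -4*x*sin(π*x) dx = -4/π.
So RHS = -∫_0^1 v(x) φ(x) dx = 4/π.
LHS = RHS, so the identity holds for this test φ.
Moreover u is smooth here and v(x) = u'(x) = -4*x pointwise, so the identity holds for every test function. Hence v is the weak derivative of u.


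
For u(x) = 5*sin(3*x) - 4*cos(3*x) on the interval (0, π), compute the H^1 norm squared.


||u||_{H^1(0,π)}^2 = 205*π

u'(x) = 12*sin(3*x) + 15*cos(3*x).
Expand u² and (u')² and integrate term by term on (0, π), using: for integers n ≥ 1, ∫_0^π sin²(nx) dx = ∫_0^π cos²(nx) dx = π/2; for n ≠ n', ∫_0^π sin(nx)sin(n'x) dx = ∫_0^π cos(nx)cos(n'x) dx = 0; and by product-to-sum, ∫_0^π sin(nx)cos(n'x) dx = ½∫_0^π [sin((n+n')x) + sin((n−n')x)] dx, which is 0 when n+n' is even and 2n/(n²−n'²) when n+n' is odd (it need not vanish on (0, π)).
  u² squared terms: (-4)²·∫cos(3x)² dx = 16·π/2 = 8*π;  (5)²·∫sin(3x)² dx = 25·π/2 = 25*π/2.
  u² cross terms: 2·(-4)·(5)·∫cos(3x)·sin(3x) dx = -40·(0) = 0.
  So ∫_0^π u² dx = 8*π + 25*π/2 + 0 = 41*π/2.
  (u')² squared terms: (12)²·∫sin(3x)² dx = 144·π/2 = 72*π;  (15)²·∫cos(3x)² dx = 225·π/2 = 225*π/2.
  (u')² cross terms: 2·(12)·(15)·∫sin(3x)·cos(3x) dx = 360·(0) = 0.
  So ∫_0^π (u')² dx = 72*π + 225*π/2 + 0 = 369*π/2.
||u||_{H^1}^2 = (41*π/2) + (369*π/2) = 205*π.


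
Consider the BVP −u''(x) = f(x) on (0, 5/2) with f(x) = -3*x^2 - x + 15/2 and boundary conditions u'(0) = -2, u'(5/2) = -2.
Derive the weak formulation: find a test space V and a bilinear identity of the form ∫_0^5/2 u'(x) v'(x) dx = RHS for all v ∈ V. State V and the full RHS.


V = H^1(0, 5/2) (v unrestricted at boundary; u is determined up to an additive constant); weak form: ∫_0^5/2 u'v' dx = ∫_0^5/2 (-3*x^2 - x + 15/2) v dx − 2·v(5/2) + 2·v(0) for all v ∈ V.

Multiply both sides by a test function v and integrate from 0 to 5/2:
  ∫_0^5/2 −u''(x) v(x) dx = ∫_0^5/2 f(x) v(x) dx.
Integrate the LHS by parts once:
  ∫_0^5/2 −u'' v dx = −[u'(x) v(x)]_0^5/2 + ∫_0^5/2 u'(x) v'(x) dx.
Thus ∫_0^5/2 u'(x) v'(x) dx = ∫_0^5/2 f(x) v(x) dx + [u'(x) v(x)]_0^5/2.
Choose V so that boundary terms are either known or forced to vanish.
u has inhomogeneous Neumann u'(0) = -2, u'(5/2) = -2. [u' v]_0^5/2 = (-2)·v(5/2) − (-2)·v(0) = − 2·v(5/2) + 2·v(0). Take V = H^1(0, 5/2); boundary term becomes part of RHS.
Weak formulation: find u (satisfying any essential BC) such that ∫_0^5/2 u'(x) v'(x) dx = ∫_0^5/2 f v dx − 2·v(5/2) + 2·v(0) for all v ∈ V (Neumann data are natural BCs: they enter the RHS as boundary terms).
Substituting f(x) = -3*x^2 - x + 15/2, the right-hand side is ∫_0^5/2 (-3*x^2 - x + 15/2) v dx − 2·v(5/2) + 2·v(0).
Compatibility check (pure Neumann): taking v ≡ 1 ∈ V gives 0 = ∫_0^5/2 f dx + (-2) − (-2), i.e. ∫_0^5/2 f dx must equal u'(0) − u'(5/2) = 0. Indeed ∫_0^5/2 (-3*x^2 - x + 15/2) dx = 0, so the data are compatible. The solution is then unique only up to an additive constant (fix it e.g. by requiring ∫_0^5/2 u dx = 0).


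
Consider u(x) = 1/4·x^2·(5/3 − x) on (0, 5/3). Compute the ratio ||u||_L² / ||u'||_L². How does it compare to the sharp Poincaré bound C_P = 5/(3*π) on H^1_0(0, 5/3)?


||u||_L² / ||u'||_L² = 5*sqrt(14)/42 < C_P = 5/(3*π).

u(x) = 1/4·x^2·(5/3 − x), so u'(x) = x*(10 - 9*x)/12.
u(x) = 1/4·x^2·(5/3 − x) vanishes at x = 0 and x = 5/3, so u ∈ H^1_0(0, 5/3). Differentiate via the product rule and integrate the resulting polynomials term by term.
  ∫_0^5/3 u² dx = ∫_0^5/3 (x^6/16 - 5*x^5/24 + 25*x^4/144) dx. Term by term:
    ∫_0^5/3 x^6/16 dx = 78125/244944;  ∫_0^5/3 -5*x^5/24 dx = -78125/104976;  ∫_0^5/3 25*x^4/144 dx = 15625/34992.
  Sum: 78125/244944 − 78125/104976 + 15625/34992 = 15625/734832.
  ∫_0^5/3 (u')² dx = ∫_0^5/3 (9*x^4/16 - 5*x^3/4 + 25*x^2/36) dx. Term by term:
    ∫_0^5/3 9*x^4/16 dx = 625/432;  ∫_0^5/3 -5*x^3/4 dx = -3125/1296;  ∫_0^5/3 25*x^2/36 dx = 3125/2916.
  Sum: 625/432 − 3125/1296 + 3125/2916 = 625/5832.
∫_0^5/3 u² dx = 15625/734832, so ||u||_L² = 125*sqrt(7)/2268.
∫_0^5/3 (u')² dx = 625/5832, so ||u'||_L² = 25*sqrt(2)/108.
Ratio ||u||_L² / ||u'||_L² = 5*sqrt(14)/42.
Sharp Poincaré constant on H^1_0(0, 5/3) is C_P = L/π = 5/(3*π), achieved by sin(3*π/5·x).
A polynomial bump cannot attain the sharp Poincaré constant (only the first sine eigenfunction does), so the ratio is strictly less than C_P, consistent with ||u||_L² ≤ C_P ||u'||_L².


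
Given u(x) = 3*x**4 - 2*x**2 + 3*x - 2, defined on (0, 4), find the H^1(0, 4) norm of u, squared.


||u||_{H^1}^2 = 19823868/35

The H^1 norm (squared) on an interval (0, L) is
  ||u||_{H^1}^2 = ∫_0^L u(x)^2 dx + ∫_0^L u'(x)^2 dx.
Compute u'(x) = 12*x**3 - 4*x + 3.
Then u(x)^2 = 9*x**8 - 12*x**6 + 18*x**5 - 8*x**4 - 12*x**3 + 17*x**2 - 12*x + 4 and u'(x)^2 = 144*x**6 - 96*x**4 + 72*x**3 + 16*x**2 - 24*x + 9.
Integrate each monomial from 0 to 4 using ∫_0^4 c·x^n dx = c·4^(n+1)/(n+1):
  ∫_0^4 u(x)^2 dx = ∫_0^4 (9*x^8 - 12*x^6 + 18*x^5 - 8*x^4 - 12*x^3 + 17*x^2 - 12*x + 4) dx. Term by term:
    ∫_0^4 9*x^8 dx = 262144;  ∫_0^4 -12*x^6 dx = -196608/7;  ∫_0^4 18*x^5 dx = 12288;
    ∫_0^4 -8*x^4 dx = -8192/5;  ∫_0^4 -12*x^3 dx = -768;  ∫_0^4 17*x^2 dx = 1088/3;
    ∫_0^4 -12*x dx = -96;  ∫_0^4 4 dx = 16.
  Sum: 262144 − 196608/7 + 12288 − 8192/5 − 768 + 1088/3 − 96 + 16 = 25643248/105.
  ∫_0^4 u'(x)^2 dx = ∫_0^4 (144*x^6 - 96*x^4 + 72*x^3 + 16*x^2 - 24*x + 9) dx. Term by term:
    ∫_0^4 144*x^6 dx = 2359296/7;  ∫_0^4 -96*x^4 dx = -98304/5;  ∫_0^4 72*x^3 dx = 4608;
    ∫_0^4 16*x^2 dx = 1024/3;  ∫_0^4 -24*x dx = -192;  ∫_0^4 9 dx = 36.
  Sum: 2359296/7 − 98304/5 + 4608 + 1024/3 − 192 + 36 = 33828356/105.
Adding: ||u||_{H^1}^2 = 25643248/105 + 33828356/105 = 19823868/35.


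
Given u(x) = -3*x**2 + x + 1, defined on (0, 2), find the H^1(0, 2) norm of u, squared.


||u||_{H^1}^2 = 1504/15

The H^1 norm (squared) on an interval (0, L) is
  ||u||_{H^1}^2 = ∫_0^L u(x)^2 dx + ∫_0^L u'(x)^2 dx.
Compute u'(x) = 1 - 6*x.
Then u(x)^2 = 9*x**4 - 6*x**3 - 5*x**2 + 2*x + 1 and u'(x)^2 = 36*x**2 - 12*x + 1.
Integrate each monomial from 0 to 2 using ∫_0^2 c·x^n dx = c·2^(n+1)/(n+1):
  ∫_0^2 u(x)^2 dx = ∫_0^2 (9*x^4 - 6*x^3 - 5*x^2 + 2*x + 1) dx. Term by term:
    ∫_0^2 9*x^4 dx = 288/5;  ∫_0^2 -6*x^3 dx = -24;  ∫_0^2 -5*x^2 dx = -40/3;
    ∫_0^2 2*x dx = 4;  ∫_0^2 1 dx = 2.
  Sum: 288/5 − 24 − 40/3 + 4 + 2 = 394/15.
  ∫_0^2 u'(x)^2 dx = ∫_0^2 (36*x^2 - 12*x + 1) dx. Term by term:
    ∫_0^2 36*x^2 dx = 96;  ∫_0^2 -12*x dx = -24;  ∫_0^2 1 dx = 2.
  Sum: 96 − 24 + 2 = 74.
Adding: ||u||_{H^1}^2 = 394/15 + 74 = 1504/15.


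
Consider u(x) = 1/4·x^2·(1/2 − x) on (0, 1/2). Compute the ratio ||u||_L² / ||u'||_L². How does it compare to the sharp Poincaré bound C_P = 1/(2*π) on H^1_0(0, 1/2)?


||u||_L² / ||u'||_L² = sqrt(14)/28 < C_P = 1/(2*π).

u(x) = 1/4·x^2·(1/2 − x), so u'(x) = x*(1 - 3*x)/4.
u(x) = 1/4·x^2·(1/2 − x) vanishes at x = 0 and x = 1/2, so u ∈ H^1_0(0, 1/2). Differentiate via the product rule and integrate the resulting polynomials term by term.
  ∫_0^1/2 u² dx = ∫_0^1/2 (x^6/16 - x^5/16 + x^4/64) dx. Term by term:
    ∫_0^1/2 x^6/16 dx = 1/14336;  ∫_0^1/2 -x^5/16 dx = -1/6144;  ∫_0^1/2 x^4/64 dx = 1/10240.
  Sum: 1/14336 − 1/6144 + 1/10240 = 1/215040.
  ∫_0^1/2 (u')² dx = ∫_0^1/2 (9*x^4/16 - 3*x^3/8 + x^2/16) dx. Term by term:
    ∫_0^1/2 9*x^4/16 dx = 9/2560;  ∫_0^1/2 -3*x^3/8 dx = -3/512;  ∫_0^1/2 x^2/16 dx = 1/384.
  Sum: 9/2560 − 3/512 + 1/384 = 1/3840.
∫_0^1/2 u² dx = 1/215040, so ||u||_L² = sqrt(210)/6720.
∫_0^1/2 (u')² dx = 1/3840, so ||u'||_L² = sqrt(15)/240.
Ratio ||u||_L² / ||u'||_L² = sqrt(14)/28.
Sharp Poincaré constant on H^1_0(0, 1/2) is C_P = L/π = 1/(2*π), achieved by sin(2*π·x).
A polynomial bump cannot attain the sharp Poincaré constant (only the first sine eigenfunction does), so the ratio is strictly less than C_P, consistent with ||u||_L² ≤ C_P ||u'||_L².


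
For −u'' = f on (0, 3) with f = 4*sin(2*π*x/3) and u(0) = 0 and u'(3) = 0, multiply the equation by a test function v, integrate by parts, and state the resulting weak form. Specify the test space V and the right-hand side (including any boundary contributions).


V = {v ∈ H^1(0, 3) : v(0) = 0} (test functions vanish at x = 0 where u is specified); weak form: ∫_0^3 u'v' dx = ∫_0^3 (4*sin(2*π*x/3)) v dx for all v ∈ V.

Multiply both sides by a test function v and integrate from 0 to 3:
  ∫_0^3 −u''(x) v(x) dx = ∫_0^3 f(x) v(x) dx.
Integrate the LHS by parts once:
  ∫_0^3 −u'' v dx = −[u'(x) v(x)]_0^3 + ∫_0^3 u'(x) v'(x) dx.
Thus ∫_0^3 u'(x) v'(x) dx = ∫_0^3 f(x) v(x) dx + [u'(x) v(x)]_0^3.
Choose V so that boundary terms are either known or forced to vanish.
Mixed BC: u(0) = 0 (Dirichlet) and u'(3) = 0 (Neumann). Define V = {v ∈ H^1(0, 3) : v(0) = 0}. Then [u' v]_0^3 = u'(3)·v(3) − u'(0)·0 = 0.
Weak formulation: find u (satisfying any essential BC) such that ∫_0^3 u'(x) v'(x) dx = ∫_0^3 f v dx for all v ∈ V (Dirichlet at 0 absorbed into V; the Neumann datum at x = 3 is zero, so no boundary term remains).
Substituting f(x) = 4*sin(2*π*x/3), the right-hand side is ∫_0^3 (4*sin(2*π*x/3)) v dx.


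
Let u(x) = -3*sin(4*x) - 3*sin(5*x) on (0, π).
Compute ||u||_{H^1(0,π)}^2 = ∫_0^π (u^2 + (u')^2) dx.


||u||_{H^1(0,π)}^2 = 387*π/2

u'(x) = -12*cos(4*x) - 15*cos(5*x).
Expand u² and (u')² and integrate term by term on (0, π), using: for integers n ≥ 1, ∫_0^π sin²(nx) dx = ∫_0^π cos²(nx) dx = π/2; for n ≠ n', ∫_0^π sin(nx)sin(n'x) dx = ∫_0^π cos(nx)cos(n'x) dx = 0; and by product-to-sum, ∫_0^π sin(nx)cos(n'x) dx = ½∫_0^π [sin((n+n')x) + sin((n−n')x)] dx, which is 0 when n+n' is even and 2n/(n²−n'²) when n+n' is odd (it need not vanish on (0, π)).
  u² squared terms: (-3)²·∫sin(4x)² dx = 9·π/2 = 9*π/2;  (-3)²·∫sin(5x)² dx = 9·π/2 = 9*π/2.
  u² cross terms: 2·(-3)·(-3)·∫sin(4x)·sin(5x) dx = 18·(0) = 0.
  So ∫_0^π u² dx = 9*π/2 + 9*π/2 + 0 = 9*π.
  (u')² squared terms: (-15)²·∫cos(5x)² dx = 225·π/2 = 225*π/2;  (-12)²·∫cos(4x)² dx = 144·π/2 = 72*π.
  (u')² cross terms: 2·(-15)·(-12)·∫cos(5x)·cos(4x) dx = 360·(0) = 0.
  So ∫_0^π (u')² dx = 225*π/2 + 72*π + 0 = 369*π/2.
||u||_{H^1}^2 = (9*π) + (369*π/2) = 387*π/2.


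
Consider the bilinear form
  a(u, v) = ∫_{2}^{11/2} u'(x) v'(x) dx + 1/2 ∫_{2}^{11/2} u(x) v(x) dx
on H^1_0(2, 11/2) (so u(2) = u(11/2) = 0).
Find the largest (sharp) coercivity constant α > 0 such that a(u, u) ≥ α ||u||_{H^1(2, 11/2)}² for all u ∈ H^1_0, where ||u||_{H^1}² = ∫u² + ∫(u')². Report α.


α = (49 + 8*π^2)/(2*(4*π^2 + 49))

Coercivity of a(·,·) on H^1_0(2, 11/2) means a(u, u) ≥ α ||u||_{H^1}² for every u ∈ H^1_0.
The interval has length L = 7/2, and Poincaré/coercivity depend only on L. Here a(u, u) = ∫(u')² + (1/2)·∫u².
Here 0 < c = 1/2 < 1. The condition a(u,u) ≥ α||u||_{H^1}² reads (1−α)∫(u')² ≥ (α−c)∫u². Any admissible α is ≤ 1 (rapidly oscillating u have ∫u²/∫(u')² → 0), and α = 1 would force 0 ≥ (1−c)∫u², impossible since c < 1; so 1−α > 0. By the sharp Poincaré inequality on H^1_0 of an interval of length L, ∫(u')² ≥ (π/L)²∫u² with equality for the first sine mode sin(π(x−x₀)/L) (x₀ the left endpoint), so the inequality holds for all u iff (1−α)(π/L)² ≥ α − c, i.e. α ≤ ((π/L)² + c)/((π/L)² + 1) = (1 + c(L/π)²)/(1 + (L/π)²). With (π/L)² = 4*π^2/49 and c = 1/2, the largest admissible constant is α = ((π/L)² + c)/((π/L)² + 1).
Simplifying, α = (49 + 8*π^2)/(2*(4*π^2 + 49)).


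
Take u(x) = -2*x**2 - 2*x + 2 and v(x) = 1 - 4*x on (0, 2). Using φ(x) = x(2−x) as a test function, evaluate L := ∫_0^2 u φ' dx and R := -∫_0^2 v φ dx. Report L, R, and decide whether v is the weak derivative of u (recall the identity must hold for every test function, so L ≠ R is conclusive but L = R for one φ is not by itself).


LHS = 8, RHS = 4. No, v is not the weak derivative of u.

u(x) = -2*x**2 - 2*x + 2, classical derivative u'(x) = -4*x - 2.
φ(x) = x(2−x), so φ'(x) = 2 - 2*x.
Note φ(0) = φ(2) = 0, so the boundary term u·φ vanishes.
LHS = ∫_0^2 u(x) φ'(x) dx = ∫_0^2 (4*x^3 - 8*x + 4) dx. Term by term:
  ∫_0^2 4*x^3 dx = 16;  ∫_0^2 -8*x dx = -16;  ∫_0^2 4 dx = 8.
Sum: 16 − 16 + 8 = 8.
So LHS = 8.
∫_0^2 v(x) φ(x) dx = ∫_0^2 (4*x^3 - 9*x^2 + 2*x) dx. Term by term:
  ∫_0^2 4*x^3 dx = 16;  ∫_0^2 -9*x^2 dx = -24;  ∫_0^2 2*x dx = 4.
Sum: 16 − 24 + 4 = -4.
So RHS = -∫_0^2 v(x) φ(x) dx = 4.
LHS − RHS = 4 ≠ 0, so the identity fails.
(For a valid weak derivative the identity must hold for EVERY test function, in particular this one. The failure shows v is NOT the weak derivative of u.)
Correct weak derivative would be u'(x) = -4*x - 2.


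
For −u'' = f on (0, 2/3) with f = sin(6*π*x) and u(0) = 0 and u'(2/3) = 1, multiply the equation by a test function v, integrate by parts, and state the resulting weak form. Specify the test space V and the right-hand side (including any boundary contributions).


V = {v ∈ H^1(0, 2/3) : v(0) = 0} (test functions vanish at x = 0 where u is specified); weak form: ∫_0^2/3 u'v' dx = ∫_0^2/3 (sin(6*π*x)) v dx + v(2/3) for all v ∈ V.

Multiply both sides by a test function v and integrate from 0 to 2/3:
  ∫_0^2/3 −u''(x) v(x) dx = ∫_0^2/3 f(x) v(x) dx.
Integrate the LHS by parts once:
  ∫_0^2/3 −u'' v dx = −[u'(x) v(x)]_0^2/3 + ∫_0^2/3 u'(x) v'(x) dx.
Thus ∫_0^2/3 u'(x) v'(x) dx = ∫_0^2/3 f(x) v(x) dx + [u'(x) v(x)]_0^2/3.
Choose V so that boundary terms are either known or forced to vanish.
Mixed BC: u(0) = 0 (Dirichlet) and u'(2/3) = 1 (Neumann). Define V = {v ∈ H^1(0, 2/3) : v(0) = 0}. Then [u' v]_0^2/3 = u'(2/3)·v(2/3) − u'(0)·0 = v(2/3).
Weak formulation: find u (satisfying any essential BC) such that ∫_0^2/3 u'(x) v'(x) dx = ∫_0^2/3 f v dx + v(2/3) for all v ∈ V (Dirichlet at 0 absorbed into V; Neumann datum at x = 2/3 contributes the boundary term).
Substituting f(x) = sin(6*π*x), the right-hand side is ∫_0^2/3 (sin(6*π*x)) v dx + v(2/3).


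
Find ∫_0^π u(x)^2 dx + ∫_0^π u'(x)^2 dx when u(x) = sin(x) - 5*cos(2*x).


||u||_{H^1(0,π)}^2 = 100/3 + 127*π/2

u'(x) = 10*sin(2*x) + cos(x).
Expand u² and (u')² and integrate term by term on (0, π), using: for integers n ≥ 1, ∫_0^π sin²(nx) dx = ∫_0^π cos²(nx) dx = π/2; for n ≠ n', ∫_0^π sin(nx)sin(n'x) dx = ∫_0^π cos(nx)cos(n'x) dx = 0; and by product-to-sum, ∫_0^π sin(nx)cos(n'x) dx = ½∫_0^π [sin((n+n')x) + sin((n−n')x)] dx, which is 0 when n+n' is even and 2n/(n²−n'²) when n+n' is odd (it need not vanish on (0, π)).
  u² squared terms: (-5)²·∫cos(2x)² dx = 25·π/2 = 25*π/2;  (1)²·∫sin(x)² dx = 1·π/2 = π/2.
  u² cross terms: 2·(-5)·(1)·∫cos(2x)·sin(x) dx = -10·(-2/3) = 20/3.
  So ∫_0^π u² dx = 25*π/2 + π/2 + 20/3 = 20/3 + 13*π.
  (u')² squared terms: (10)²·∫sin(2x)² dx = 100·π/2 = 50*π;  (1)²·∫cos(x)² dx = 1·π/2 = π/2.
  (u')² cross terms: 2·(10)·(1)·∫sin(2x)·cos(x) dx = 20·(4/3) = 80/3.
  So ∫_0^π (u')² dx = 50*π + π/2 + 80/3 = 80/3 + 101*π/2.
||u||_{H^1}^2 = (20/3 + 13*π) + (80/3 + 101*π/2) = 100/3 + 127*π/2.


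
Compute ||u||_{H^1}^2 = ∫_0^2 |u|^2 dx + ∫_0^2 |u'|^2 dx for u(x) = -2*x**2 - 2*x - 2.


||u||_{H^1}^2 = 2944/15

The H^1 norm (squared) on an interval (0, L) is
  ||u||_{H^1}^2 = ∫_0^L u(x)^2 dx + ∫_0^L u'(x)^2 dx.
Compute u'(x) = -4*x - 2.
Then u(x)^2 = 4*x**4 + 8*x**3 + 12*x**2 + 8*x + 4 and u'(x)^2 = 16*x**2 + 16*x + 4.
Integrate each monomial from 0 to 2 using ∫_0^2 c·x^n dx = c·2^(n+1)/(n+1):
  ∫_0^2 u(x)^2 dx = ∫_0^2 (4*x^4 + 8*x^3 + 12*x^2 + 8*x + 4) dx. Term by term:
    ∫_0^2 4*x^4 dx = 128/5;  ∫_0^2 8*x^3 dx = 32;  ∫_0^2 12*x^2 dx = 32;
    ∫_0^2 8*x dx = 16;  ∫_0^2 4 dx = 8.
  Sum: 128/5 + 32 + 32 + 16 + 8 = 568/5.
  ∫_0^2 u'(x)^2 dx = ∫_0^2 (16*x^2 + 16*x + 4) dx. Term by term:
    ∫_0^2 16*x^2 dx = 128/3;  ∫_0^2 16*x dx = 32;  ∫_0^2 4 dx = 8.
  Sum: 128/3 + 32 + 8 = 248/3.
Adding: ||u||_{H^1}^2 = 568/5 + 248/3 = 2944/15.


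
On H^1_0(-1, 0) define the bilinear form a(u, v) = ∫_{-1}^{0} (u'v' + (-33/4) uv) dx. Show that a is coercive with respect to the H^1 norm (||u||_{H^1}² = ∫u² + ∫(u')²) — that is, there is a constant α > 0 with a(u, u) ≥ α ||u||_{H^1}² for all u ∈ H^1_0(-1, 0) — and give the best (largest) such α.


α = (-33/4 + π^2)/(1 + π^2)

Coercivity of a(·,·) on H^1_0(-1, 0) means a(u, u) ≥ α ||u||_{H^1}² for every u ∈ H^1_0.
The interval has length L = 1, and Poincaré/coercivity depend only on L. Here a(u, u) = ∫(u')² + (-33/4)·∫u².
Here c = -33/4 < 0 with |c| < (π/L)² = π^2, so coercivity still holds. The condition a(u,u) ≥ α||u||_{H^1}² reads (1−α)∫(u')² ≥ (α−c)∫u². Any admissible α is ≤ 1 (rapidly oscillating u have ∫u²/∫(u')² → 0), and α = 1 would force 0 ≥ (1−c)∫u², impossible since c < 1; so 1−α > 0. By the sharp Poincaré inequality on H^1_0 of an interval of length L, ∫(u')² ≥ (π/L)²∫u² with equality for the first sine mode sin(π(x−x₀)/L) (x₀ the left endpoint), so the inequality holds for all u iff (1−α)(π/L)² ≥ α − c, i.e. α ≤ ((π/L)² + c)/((π/L)² + 1) = (1 + c(L/π)²)/(1 + (L/π)²). (Direct route, valid since c ≤ 0: Poincaré gives c∫u² ≥ c(L/π)²∫(u')², so a(u,u) ≥ (1 + c(L/π)²)∫(u')², while ||u||_{H^1}² ≤ (1 + (L/π)²)∫(u')²; dividing yields the same α.) With (π/L)² = π^2 and c = -33/4, the largest admissible constant is α = ((π/L)² + c)/((π/L)² + 1).
Simplifying, α = (-33/4 + π^2)/(1 + π^2).


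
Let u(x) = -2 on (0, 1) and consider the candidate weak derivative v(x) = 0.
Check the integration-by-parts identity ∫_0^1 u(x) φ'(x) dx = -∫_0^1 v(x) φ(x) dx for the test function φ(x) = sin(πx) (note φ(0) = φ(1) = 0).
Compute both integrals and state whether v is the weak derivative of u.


LHS = 0, RHS = 0. Yes, v = u' weakly.

u(x) = -2, classical derivative u'(x) = 0.
φ(x) = sin(πx), so φ'(x) = π*cos(π*x).
Note φ(0) = φ(1) = 0, so the boundary term u·φ vanishes.
LHS = ∫_0^1 u(x) φ'(x) dx = ∫_0^1 (-2*π*cos(π*x)) dx. Term by term:
  ∫_0^1 -2*π*cos(π*x) dx = 0.
So LHS = 0.
∫_0^1 v(x) φ(x) dx = ∫_0^1 (0) dx. Term by term:
  ∫_0^1 0 dx = 0.
So RHS = -∫_0^1 v(x) φ(x) dx = 0.
LHS = RHS, so the identity holds for this test φ.
Moreover u is smooth here and v(x) = u'(x) = 0 pointwise, so the identity holds for every test function. Hence v is the weak derivative of u.
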